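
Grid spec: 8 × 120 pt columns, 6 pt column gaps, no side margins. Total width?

Summing: 960 + 42 = 1002 pt.

1002 pt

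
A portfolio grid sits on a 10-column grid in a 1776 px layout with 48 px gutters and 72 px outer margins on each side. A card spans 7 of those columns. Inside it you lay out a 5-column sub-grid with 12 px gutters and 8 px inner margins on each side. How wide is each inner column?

Inside the margins: 1776 − 144 = 1632 px.
1632 − 9·48 = 1200; ÷10 gives c = 120 px.
Span of 7: 7·120 + 6·48 = 840 + 288 = 1128 px.
Inner content = 1128 − 2·8 = 1112 px.
5 columns + 4 gutters: 5d + 4·12 = 1112.
5d = 1112 − 48 = 1064, so d = 212.8 px.

212.8 px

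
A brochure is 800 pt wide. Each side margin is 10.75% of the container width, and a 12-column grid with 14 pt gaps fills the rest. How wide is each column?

800 × (1 − 2·10.75%) = 800 × 78.5% = 628 pt for the columns.
12 columns + 11 gaps: 12c + 11·14 = 628.
12c = 628 − 154 = 474, so c = 39.5 pt.

39.5 pt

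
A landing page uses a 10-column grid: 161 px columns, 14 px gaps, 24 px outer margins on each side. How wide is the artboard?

Total width: 2·24 + 10·161 + 9·14 = 1784 px.

1784 px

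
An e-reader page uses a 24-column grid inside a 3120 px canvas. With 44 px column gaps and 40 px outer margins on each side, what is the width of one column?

Content width = 3120 − 2·40 = 3040 px.
24 columns + 23 column gaps: 24c + 23·44 = 3040.
24c = 3040 − 1012 = 2028, so c = 84.5 px.

84.5 px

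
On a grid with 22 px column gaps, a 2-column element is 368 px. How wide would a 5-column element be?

368 − 1·22 = 346; ÷2 gives c = 173 px.
5 columns plus 4 column gaps: 865 + 88 = 953 px.

953 px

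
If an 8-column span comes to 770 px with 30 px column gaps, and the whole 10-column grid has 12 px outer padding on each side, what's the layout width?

994 px

8 columns + 7 column gaps: 8c + 7·30 = 770.
8c = 770 − 210 = 560, so c = 70 px.
Layout = 2·12 + 10·70 + 9·30 = 24 + 700 + 270 = 994 px.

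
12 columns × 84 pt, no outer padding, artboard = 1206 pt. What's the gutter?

Columns use 1008 pt, leaving 198 pt across 11 gutters = 18 pt each.

18 pt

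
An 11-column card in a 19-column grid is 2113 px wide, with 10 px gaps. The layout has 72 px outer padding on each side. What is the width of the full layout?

11 columns + 10 gaps: 11c + 10·10 = 2113.
11c = 2113 − 100 = 2013, so c = 183 px.
Layout = 2·72 + 19·183 + 18·10 = 144 + 3477 + 180 = 3801 px.

3801 px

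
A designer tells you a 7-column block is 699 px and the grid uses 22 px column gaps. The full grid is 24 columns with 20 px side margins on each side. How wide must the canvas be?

2490 px

699 − 6·22 = 567; ÷7 gives c = 81 px.
Total width: 2·20 + 24·81 + 23·22 = 2490 px.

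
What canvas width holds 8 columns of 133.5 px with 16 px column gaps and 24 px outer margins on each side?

1228 px

Total width: 2·24 + 8·133.5 + 7·16 = 1228 px.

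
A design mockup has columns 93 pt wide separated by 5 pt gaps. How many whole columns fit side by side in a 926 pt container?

9 columns

k columns need k·93 + (k−1)·5 = k·98 − 5.
k·98 − 5 ≤ 926 → k ≤ 931 / 98 ≈ 9.50, so k = 9.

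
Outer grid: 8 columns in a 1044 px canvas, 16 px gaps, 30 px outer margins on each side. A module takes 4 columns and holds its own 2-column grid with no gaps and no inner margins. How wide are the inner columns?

242 px

Outer content = 1044 − 2·30 = 984 px.
8 columns + 7 gaps: 8c + 7·16 = 984.
8c = 984 − 112 = 872, so c = 109 px.
4-column span = 4·109 + 3·16 = 484 px.
2d = 484 → d = 242 px.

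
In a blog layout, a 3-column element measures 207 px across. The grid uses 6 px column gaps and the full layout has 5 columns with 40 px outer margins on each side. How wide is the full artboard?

3 columns + 2 column gaps: 3c + 2·6 = 207.
3c = 207 − 12 = 195, so c = 65 px.
Adding margins, columns and gutters: 80 + 325 + 24 = 429 px.

429 px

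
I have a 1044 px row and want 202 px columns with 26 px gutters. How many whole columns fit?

k columns need k·202 + (k−1)·26 = k·228 − 26.
k·228 − 26 ≤ 1044 → k ≤ 1070 / 228 ≈ 4.69, so k = 4.

4 columns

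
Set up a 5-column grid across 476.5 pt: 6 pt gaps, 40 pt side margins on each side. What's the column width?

Take off 80 pt of margins, leaving 396.5 pt.
396.5 − 4·6 = 372.5; ÷5 gives c = 74.5 pt.

74.5 pt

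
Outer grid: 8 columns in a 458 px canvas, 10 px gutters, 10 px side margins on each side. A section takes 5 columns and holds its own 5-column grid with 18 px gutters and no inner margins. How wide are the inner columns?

39.6 px

Inside the margins: 458 − 20 = 438 px.
8c + 7·10 = 438 → 8c = 368 → c = 46 px.
Span of 5: 5·46 + 4·10 = 230 + 40 = 270 px.
270 − 4·18 = 198; ÷5 gives d = 39.6 px.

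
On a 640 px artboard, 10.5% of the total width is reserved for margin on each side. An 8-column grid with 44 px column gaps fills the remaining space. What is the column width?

24.7 px

Margins: 10.5% × 640 = 67.2 px each, so content = 640 − 134.4 = 505.6 px.
505.6 − 7·44 = 197.6; ÷8 gives c = 24.7 px.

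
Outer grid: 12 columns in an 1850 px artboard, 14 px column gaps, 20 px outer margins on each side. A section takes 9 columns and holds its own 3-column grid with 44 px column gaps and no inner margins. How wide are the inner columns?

Outer content = 1850 − 2·20 = 1810 px.
1810 − 11·14 = 1656; ÷12 gives c = 138 px.
Span of 9: 9·138 + 8·14 = 1242 + 112 = 1354 px.
3d + 2·44 = 1354 → 3d = 1266 → d = 422 px.

422 px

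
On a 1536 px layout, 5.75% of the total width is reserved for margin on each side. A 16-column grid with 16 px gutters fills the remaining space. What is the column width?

Margins: 5.75% × 1536 = 88.32 px each, so content = 1536 − 176.64 = 1359.36 px.
Subtracting 15 gutters of 16 leaves 1119.36 for 16 columns, so c = 69.96 px.

69.96 px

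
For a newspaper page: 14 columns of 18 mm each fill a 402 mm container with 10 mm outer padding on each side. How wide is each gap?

Take off 20 mm of margins, leaving 382 mm.
14·18 + 13g = 382 → 13g = 130 → g = 10 mm.

10 mm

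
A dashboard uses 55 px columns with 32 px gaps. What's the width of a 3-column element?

3-column span = 3·55 + 2·32 = 229 px.

229 px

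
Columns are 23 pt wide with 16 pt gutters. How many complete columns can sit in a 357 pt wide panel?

9 columns

9 columns: 9·23 + 8·16 = 335 pt ≤ 357.
10 columns: 374 pt > 357. So 9.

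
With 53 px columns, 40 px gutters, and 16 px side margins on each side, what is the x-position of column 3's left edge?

202 px

Each column+gutter stride is 93 px; 2 of them past the 16 px margin is 16 + 186 = 202 px.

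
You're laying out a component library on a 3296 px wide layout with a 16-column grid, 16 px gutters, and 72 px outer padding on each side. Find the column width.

Content width = 3296 − 2·72 = 3152 px.
3152 − 15·16 = 2912; ÷16 gives c = 182 px.

182 px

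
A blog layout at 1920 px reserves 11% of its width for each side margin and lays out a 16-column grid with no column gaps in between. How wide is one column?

Each margin = 11% of 1920 = 211.2 px; content = 1920 − 2·211.2 = 1497.6 px.
With no column gaps, each column is 1497.6/16 = 93.6 px.

93.6 px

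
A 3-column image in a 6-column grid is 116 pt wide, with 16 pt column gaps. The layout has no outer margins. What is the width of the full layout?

248 pt

116 − 2·16 = 84; ÷3 gives c = 28 pt.
Total width: 6·28 + 5·16 = 248 pt.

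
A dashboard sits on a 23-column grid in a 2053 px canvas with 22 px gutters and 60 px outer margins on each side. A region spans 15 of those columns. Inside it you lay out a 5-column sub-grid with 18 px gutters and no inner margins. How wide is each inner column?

Subtract both margins: 2053 − 2·60 = 1933 px.
1933 − 22·22 = 1449; ÷23 gives c = 63 px.
Span of 15: 15·63 + 14·22 = 945 + 308 = 1253 px.
5 columns + 4 gutters: 5d + 4·18 = 1253.
5d = 1253 − 72 = 1181, so d = 236.2 px.

236.2 px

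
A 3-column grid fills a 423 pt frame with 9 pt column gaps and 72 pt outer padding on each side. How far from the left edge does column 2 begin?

Inside the margins: 423 − 144 = 279 pt.
279 − 2·9 = 261; ÷3 gives c = 87 pt.
Each column+gutter stride is 96 pt; 1 of them past the 72 pt margin is 72 + 96 = 168 pt.

168 pt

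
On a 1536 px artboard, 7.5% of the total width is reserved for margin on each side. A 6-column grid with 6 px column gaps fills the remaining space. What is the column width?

1536 × (1 − 2·7.5%) = 1536 × 85% = 1305.6 px for the columns.
6 columns + 5 column gaps: 6c + 5·6 = 1305.6.
6c = 1305.6 − 30 = 1275.6, so c = 212.6 px.

212.6 px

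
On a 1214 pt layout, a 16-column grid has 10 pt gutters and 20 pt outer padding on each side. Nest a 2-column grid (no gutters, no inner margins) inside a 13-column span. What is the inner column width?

476 pt

Take off 40 pt of margins, leaving 1174 pt.
16c + 15·10 = 1174 → 16c = 1024 → c = 64 pt.
Span of 13: 13·64 + 12·10 = 832 + 120 = 952 pt.
With no gutters, each column is 952/2 = 476 pt.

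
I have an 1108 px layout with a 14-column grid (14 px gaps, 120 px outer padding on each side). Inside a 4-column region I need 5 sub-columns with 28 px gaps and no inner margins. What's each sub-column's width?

Inside the margins: 1108 − 240 = 868 px.
868 − 13·14 = 686; ÷14 gives c = 49 px.
Span of 4: 4·49 + 3·14 = 196 + 42 = 238 px.
5d + 4·28 = 238 → 5d = 126 → d = 25.2 px.

25.2 px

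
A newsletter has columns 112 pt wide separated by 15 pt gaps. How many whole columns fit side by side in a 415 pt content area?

k columns need k·112 + (k−1)·15 = k·127 − 15.
k·127 − 15 ≤ 415 → k ≤ 430 / 127 ≈ 3.39, so k = 3.

3 columns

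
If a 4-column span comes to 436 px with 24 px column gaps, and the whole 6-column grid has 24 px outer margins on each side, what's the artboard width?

4c + 3·24 = 436 → 4c = 364 → c = 91 px.
Artboard = 2·24 + 6·91 + 5·24 = 48 + 546 + 120 = 714 px.

714 px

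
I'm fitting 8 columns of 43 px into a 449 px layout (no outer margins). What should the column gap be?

Columns use 344 px, leaving 105 px across 7 column gaps = 15 px each.

15 px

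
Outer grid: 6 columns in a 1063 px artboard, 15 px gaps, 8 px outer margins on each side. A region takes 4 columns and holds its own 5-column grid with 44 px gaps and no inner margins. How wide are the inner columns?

Outer content = 1063 − 2·8 = 1047 px.
Subtracting 5 gaps of 15 leaves 972 for 6 columns, so c = 162 px.
4-column span = 4·162 + 3·15 = 693 px.
693 − 4·44 = 517; ÷5 gives d = 103.4 px.

103.4 px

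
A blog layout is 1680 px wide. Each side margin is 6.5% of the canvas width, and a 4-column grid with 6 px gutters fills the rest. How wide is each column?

360.9 px

Each margin = 6.5% of 1680 = 109.2 px; content = 1680 − 2·109.2 = 1461.6 px.
1461.6 − 3·6 = 1443.6; ÷4 gives c = 360.9 px.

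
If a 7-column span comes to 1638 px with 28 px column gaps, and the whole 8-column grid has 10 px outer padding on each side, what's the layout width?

7 columns + 6 column gaps: 7c + 6·28 = 1638.
7c = 1638 − 168 = 1470, so c = 210 px.
Total width: 2·10 + 8·210 + 7·28 = 1896 px.

1896 px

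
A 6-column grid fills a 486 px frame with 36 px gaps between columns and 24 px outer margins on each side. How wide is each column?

43 px

Subtract both margins: 486 − 2·24 = 438 px.
438 − 5·36 = 258; ÷6 gives c = 43 px.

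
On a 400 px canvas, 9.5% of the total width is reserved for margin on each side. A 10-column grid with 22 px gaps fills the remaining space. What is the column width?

Each margin = 9.5% of 400 = 38 px; content = 400 − 2·38 = 324 px.
Subtracting 9 gaps of 22 leaves 126 for 10 columns, so c = 12.6 px.

12.6 px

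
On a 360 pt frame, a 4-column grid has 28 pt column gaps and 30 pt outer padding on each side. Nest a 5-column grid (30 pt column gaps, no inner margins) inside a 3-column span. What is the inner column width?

Take off 60 pt of margins, leaving 300 pt.
4c + 3·28 = 300 → 4c = 216 → c = 54 pt.
3 columns plus 2 column gaps: 162 + 56 = 218 pt.
5d + 4·30 = 218 → 5d = 98 → d = 19.6 pt.

19.6 pt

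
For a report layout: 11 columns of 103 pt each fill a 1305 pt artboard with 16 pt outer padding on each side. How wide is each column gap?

Take off 32 pt of margins, leaving 1273 pt.
11 columns take 11·103 = 1133 pt; remaining 140 splits into 10 column gaps.
g = 140 / 10 = 14 pt.

14 pt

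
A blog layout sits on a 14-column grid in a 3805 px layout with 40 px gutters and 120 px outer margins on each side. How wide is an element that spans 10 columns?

2535 px

Content width = 3805 − 2·120 = 3565 px.
3565 − 13·40 = 3045; ÷14 gives c = 217.5 px.
10-column span = 10·217.5 + 9·40 = 2535 px.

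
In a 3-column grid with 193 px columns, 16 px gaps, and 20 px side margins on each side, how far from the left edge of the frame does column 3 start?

Each column+gutter stride is 209 px; 2 of them past the 20 px margin is 20 + 418 = 438 px.

438 px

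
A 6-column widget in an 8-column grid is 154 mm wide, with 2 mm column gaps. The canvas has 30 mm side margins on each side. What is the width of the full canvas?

266 mm

154 − 5·2 = 144; ÷6 gives c = 24 mm.
Canvas = 2·30 + 8·24 + 7·2 = 60 + 192 + 14 = 266 mm.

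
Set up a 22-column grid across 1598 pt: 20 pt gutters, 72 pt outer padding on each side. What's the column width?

Take off 144 pt of margins, leaving 1454 pt.
1454 − 21·20 = 1034; ÷22 gives c = 47 pt.

47 pt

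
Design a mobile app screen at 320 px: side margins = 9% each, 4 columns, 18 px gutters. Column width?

320 × (1 − 2·9%) = 320 × 82% = 262.4 px for the columns.
262.4 − 3·18 = 208.4; ÷4 gives c = 52.1 px.

52.1 px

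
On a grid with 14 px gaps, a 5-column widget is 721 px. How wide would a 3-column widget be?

427 px

Subtracting 4 gaps of 14 leaves 665 for 5 columns, so c = 133 px.
Span of 3: 3·133 + 2·14 = 399 + 28 = 427 px.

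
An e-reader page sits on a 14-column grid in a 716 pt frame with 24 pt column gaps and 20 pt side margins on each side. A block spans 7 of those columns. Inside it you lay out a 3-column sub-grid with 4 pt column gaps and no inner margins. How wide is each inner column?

Inside the margins: 716 − 40 = 676 pt.
Subtracting 13 column gaps of 24 leaves 364 for 14 columns, so c = 26 pt.
Span of 7: 7·26 + 6·24 = 182 + 144 = 326 pt.
Subtracting 2 column gaps of 4 leaves 318 for 3 columns, so d = 106 pt.

106 pt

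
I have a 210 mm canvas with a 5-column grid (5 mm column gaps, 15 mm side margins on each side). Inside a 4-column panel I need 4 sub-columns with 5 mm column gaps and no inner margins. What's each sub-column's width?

32 mm

Inside the margins: 210 − 30 = 180 mm.
Subtracting 4 column gaps of 5 leaves 160 for 5 columns, so c = 32 mm.
4-column span = 4·32 + 3·5 = 143 mm.
4 columns + 3 column gaps: 4d + 3·5 = 143.
4d = 143 − 15 = 128, so d = 32 mm.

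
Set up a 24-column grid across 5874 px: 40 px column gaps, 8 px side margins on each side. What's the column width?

205.75 px

Content width = 5874 − 2·8 = 5858 px.
24c + 23·40 = 5858 → 24c = 4938 → c = 205.75 px.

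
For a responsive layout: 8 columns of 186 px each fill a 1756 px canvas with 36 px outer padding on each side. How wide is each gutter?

Inside the margins: 1756 − 72 = 1684 px.
8·186 + 7g = 1684 → 7g = 196 → g = 28 px.

28 px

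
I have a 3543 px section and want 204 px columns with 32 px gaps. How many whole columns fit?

k columns need k·204 + (k−1)·32 = k·236 − 32.
k·236 − 32 ≤ 3543 → k ≤ 3575 / 236 ≈ 15.15, so k = 15.

15 columns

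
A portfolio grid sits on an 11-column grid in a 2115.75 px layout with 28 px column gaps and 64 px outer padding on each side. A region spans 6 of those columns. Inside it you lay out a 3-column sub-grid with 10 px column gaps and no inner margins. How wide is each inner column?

Inside the margins: 2115.75 − 128 = 1987.75 px.
1987.75 − 10·28 = 1707.75; ÷11 gives c = 155.25 px.
6 columns plus 5 column gaps: 931.5 + 140 = 1071.5 px.
3 columns + 2 column gaps: 3d + 2·10 = 1071.5.
3d = 1071.5 − 20 = 1051.5, so d = 350.5 px.

350.5 px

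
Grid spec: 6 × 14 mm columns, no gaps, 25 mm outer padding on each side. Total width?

134 mm

Canvas = 2·25 + 6·14 = 50 + 84 = 134 mm.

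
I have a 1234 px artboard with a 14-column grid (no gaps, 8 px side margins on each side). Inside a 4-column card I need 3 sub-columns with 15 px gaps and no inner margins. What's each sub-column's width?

106 px

Subtract both margins: 1234 − 2·8 = 1218 px.
14c = 1218 → c = 87 px.
4-column span = 4·87 = 348 px.
3 columns + 2 gaps: 3d + 2·15 = 348.
3d = 348 − 30 = 318, so d = 106 px.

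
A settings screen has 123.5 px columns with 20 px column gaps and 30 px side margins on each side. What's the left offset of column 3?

Each column+gutter stride is 143.5 px; 2 of them past the 30 px margin is 30 + 287 = 317 px.

317 px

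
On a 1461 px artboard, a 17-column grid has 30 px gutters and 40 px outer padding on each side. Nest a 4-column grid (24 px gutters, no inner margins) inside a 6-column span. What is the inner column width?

99 px

Subtract both margins: 1461 − 2·40 = 1381 px.
17 columns + 16 gutters: 17c + 16·30 = 1381.
17c = 1381 − 480 = 901, so c = 53 px.
6 columns plus 5 gutters: 318 + 150 = 468 px.
468 − 3·24 = 396; ÷4 gives d = 99 px.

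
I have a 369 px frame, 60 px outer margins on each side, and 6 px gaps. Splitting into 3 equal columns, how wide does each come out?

Subtract both margins: 369 − 2·60 = 249 px.
3c + 2·6 = 249 → 3c = 237 → c = 79 px.

79 px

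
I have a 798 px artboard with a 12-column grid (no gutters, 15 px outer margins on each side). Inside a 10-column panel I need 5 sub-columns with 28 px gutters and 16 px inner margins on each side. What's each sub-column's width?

Take off 30 px of margins, leaving 768 px.
With no gutters, each column is 768/12 = 64 px.
With no gutters, 10 columns span 10·64 = 640 px.
Inner content = 640 − 2·16 = 608 px.
5 columns + 4 gutters: 5d + 4·28 = 608.
5d = 608 − 112 = 496, so d = 99.2 px.

99.2 px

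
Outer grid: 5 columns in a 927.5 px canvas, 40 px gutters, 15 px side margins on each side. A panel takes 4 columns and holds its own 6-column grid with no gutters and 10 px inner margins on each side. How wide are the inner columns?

Inside the margins: 927.5 − 30 = 897.5 px.
897.5 − 4·40 = 737.5; ÷5 gives c = 147.5 px.
4-column span = 4·147.5 + 3·40 = 710 px.
Inner content = 710 − 2·10 = 690 px.
690 / 6 = 115 px per column.

115 px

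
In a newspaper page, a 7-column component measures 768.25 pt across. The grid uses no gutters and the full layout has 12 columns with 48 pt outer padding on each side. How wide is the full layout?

With no gutters, each column is 768.25/7 = 109.75 pt.
Layout = 2·48 + 12·109.75 = 96 + 1317 = 1413 pt.

1413 pt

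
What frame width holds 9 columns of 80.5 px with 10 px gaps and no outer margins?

804.5 px

Total width: 9·80.5 + 8·10 = 804.5 px.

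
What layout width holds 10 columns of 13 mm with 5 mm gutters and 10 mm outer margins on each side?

195 mm

Layout = 2·10 + 10·13 + 9·5 = 20 + 130 + 45 = 195 mm.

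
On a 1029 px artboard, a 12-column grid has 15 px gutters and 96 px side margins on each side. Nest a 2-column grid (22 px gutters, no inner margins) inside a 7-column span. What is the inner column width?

Subtract both margins: 1029 − 2·96 = 837 px.
Subtracting 11 gutters of 15 leaves 672 for 12 columns, so c = 56 px.
7-column span = 7·56 + 6·15 = 482 px.
2 columns + 1 gutter: 2d + 1·22 = 482.
2d = 482 − 22 = 460, so d = 230 px.

230 px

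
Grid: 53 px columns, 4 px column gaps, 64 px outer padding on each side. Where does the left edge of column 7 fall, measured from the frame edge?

Before column 7: the margin + 6 columns + 6 column gaps.
Offset = 64 + 6·(53 + 4) = 64 + 342 = 406 px.

406 px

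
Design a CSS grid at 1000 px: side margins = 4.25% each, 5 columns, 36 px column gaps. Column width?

Margins: 4.25% × 1000 = 42.5 px each, so content = 1000 − 85 = 915 px.
5c + 4·36 = 915 → 5c = 771 → c = 154.2 px.

154.2 px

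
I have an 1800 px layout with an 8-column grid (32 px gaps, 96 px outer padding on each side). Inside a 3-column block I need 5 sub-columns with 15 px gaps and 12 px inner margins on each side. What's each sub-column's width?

99.8 px

Outer content = 1800 − 2·96 = 1608 px.
1608 − 7·32 = 1384; ÷8 gives c = 173 px.
3-column span = 3·173 + 2·32 = 583 px.
Inner content = 583 − 2·12 = 559 px.
5d + 4·15 = 559 → 5d = 499 → d = 99.8 px.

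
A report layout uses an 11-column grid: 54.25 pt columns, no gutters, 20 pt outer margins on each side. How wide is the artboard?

Artboard = 2·20 + 11·54.25 = 40 + 596.75 = 636.75 pt.

636.75 pt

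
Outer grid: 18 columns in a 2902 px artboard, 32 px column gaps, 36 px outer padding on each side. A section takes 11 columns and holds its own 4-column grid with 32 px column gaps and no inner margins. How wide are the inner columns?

405.25 px

Subtract both margins: 2902 − 2·36 = 2830 px.
18 columns + 17 column gaps: 18c + 17·32 = 2830.
18c = 2830 − 544 = 2286, so c = 127 px.
Span of 11: 11·127 + 10·32 = 1397 + 320 = 1717 px.
4 columns + 3 column gaps: 4d + 3·32 = 1717.
4d = 1717 − 96 = 1621, so d = 405.25 px.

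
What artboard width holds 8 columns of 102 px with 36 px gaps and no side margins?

Total width: 8·102 + 7·36 = 1068 px.

1068 px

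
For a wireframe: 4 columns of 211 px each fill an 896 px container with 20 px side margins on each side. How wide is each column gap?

Subtract both margins: 896 − 2·20 = 856 px.
Columns use 844 px, leaving 12 px across 3 column gaps = 4 px each.

4 px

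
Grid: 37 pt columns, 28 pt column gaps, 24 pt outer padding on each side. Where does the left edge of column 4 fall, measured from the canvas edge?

219 pt

Column 4 starts at margin + 3·(column + gutter) = 24 + 3·65 = 219 pt.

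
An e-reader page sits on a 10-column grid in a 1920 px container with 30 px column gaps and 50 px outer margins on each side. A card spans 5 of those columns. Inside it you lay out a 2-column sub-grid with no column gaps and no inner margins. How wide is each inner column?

447.5 px

Inside the margins: 1920 − 100 = 1820 px.
10c + 9·30 = 1820 → 10c = 1550 → c = 155 px.
Span of 5: 5·155 + 4·30 = 775 + 120 = 895 px.
With no column gaps, each column is 895/2 = 447.5 px.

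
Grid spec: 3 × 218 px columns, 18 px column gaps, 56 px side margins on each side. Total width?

Total width: 2·56 + 3·218 + 2·18 = 802 px.

802 px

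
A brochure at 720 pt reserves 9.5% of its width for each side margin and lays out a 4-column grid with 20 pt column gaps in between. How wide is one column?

Each margin = 9.5% of 720 = 68.4 pt; content = 720 − 2·68.4 = 583.2 pt.
4 columns + 3 column gaps: 4c + 3·20 = 583.2.
4c = 583.2 − 60 = 523.2, so c = 130.8 pt.

130.8 pt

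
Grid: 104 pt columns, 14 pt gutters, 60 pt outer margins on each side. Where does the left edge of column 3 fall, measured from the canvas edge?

296 pt

Column 3 starts at margin + 2·(column + gutter) = 60 + 2·118 = 296 pt.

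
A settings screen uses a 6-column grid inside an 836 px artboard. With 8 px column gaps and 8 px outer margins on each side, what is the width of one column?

130 px

Content width = 836 − 2·8 = 820 px.
6 columns + 5 column gaps: 6c + 5·8 = 820.
6c = 820 − 40 = 780, so c = 130 px.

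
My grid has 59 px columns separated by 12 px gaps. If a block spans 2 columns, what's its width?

Span of 2: 2·59 + 1·12 = 118 + 12 = 130 px.

130 px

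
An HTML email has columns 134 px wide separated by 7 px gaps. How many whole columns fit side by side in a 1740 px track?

Each extra column adds 134 + 7 = 141 px.
(1740 + 7) / 141 = 12.39, so 12 columns fit.

12 columns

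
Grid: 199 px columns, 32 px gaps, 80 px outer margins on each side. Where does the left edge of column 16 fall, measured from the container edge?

Each column+gutter stride is 231 px; 15 of them past the 80 px margin is 80 + 3465 = 3545 px.

3545 px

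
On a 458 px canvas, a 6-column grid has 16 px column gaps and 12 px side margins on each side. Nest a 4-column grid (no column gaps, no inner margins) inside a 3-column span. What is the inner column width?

Take off 24 px of margins, leaving 434 px.
6c + 5·16 = 434 → 6c = 354 → c = 59 px.
3-column span = 3·59 + 2·16 = 209 px.
4d = 209 → d = 52.25 px.

52.25 px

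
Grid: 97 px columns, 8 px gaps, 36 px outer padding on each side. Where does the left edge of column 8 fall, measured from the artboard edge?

771 px

Column 8 starts at margin + 7·(column + gutter) = 36 + 7·105 = 771 px.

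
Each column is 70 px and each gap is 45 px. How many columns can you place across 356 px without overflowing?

3 columns

Each extra column adds 70 + 45 = 115 px.
(356 + 45) / 115 = 3.49, so 3 columns fit.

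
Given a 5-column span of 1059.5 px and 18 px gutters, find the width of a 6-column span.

1275 px

5 columns + 4 gutters: 5c + 4·18 = 1059.5.
5c = 1059.5 − 72 = 987.5, so c = 197.5 px.
Span of 6: 6·197.5 + 5·18 = 1185 + 90 = 1275 px.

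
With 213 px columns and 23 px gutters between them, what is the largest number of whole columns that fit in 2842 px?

12 columns: 12·213 + 11·23 = 2809 px ≤ 2842.
13 columns: 3045 px > 2842. So 12.

12 columns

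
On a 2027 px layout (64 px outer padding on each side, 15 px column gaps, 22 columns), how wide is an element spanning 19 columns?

Take off 128 px of margins, leaving 1899 px.
Subtracting 21 column gaps of 15 leaves 1584 for 22 columns, so c = 72 px.
19-column span = 19·72 + 18·15 = 1638 px.

1638 px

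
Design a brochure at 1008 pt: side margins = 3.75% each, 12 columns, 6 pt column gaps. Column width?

72.2 pt

Margins: 3.75% × 1008 = 37.8 pt each, so content = 1008 − 75.6 = 932.4 pt.
12c + 11·6 = 932.4 → 12c = 866.4 → c = 72.2 pt.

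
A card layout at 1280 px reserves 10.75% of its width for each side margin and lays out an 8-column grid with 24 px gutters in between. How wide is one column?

104.6 px

Each margin = 10.75% of 1280 = 137.6 px; content = 1280 − 2·137.6 = 1004.8 px.
8c + 7·24 = 1004.8 → 8c = 836.8 → c = 104.6 px.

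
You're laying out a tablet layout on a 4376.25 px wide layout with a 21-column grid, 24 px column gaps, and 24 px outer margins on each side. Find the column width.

Content width = 4376.25 − 2·24 = 4328.25 px.
Subtracting 20 column gaps of 24 leaves 3848.25 for 21 columns, so c = 183.25 px.

183.25 px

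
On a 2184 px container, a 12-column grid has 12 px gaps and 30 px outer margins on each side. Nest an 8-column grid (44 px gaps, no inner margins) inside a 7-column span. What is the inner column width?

115.75 px

Outer content = 2184 − 2·30 = 2124 px.
12c + 11·12 = 2124 → 12c = 1992 → c = 166 px.
Span of 7: 7·166 + 6·12 = 1162 + 72 = 1234 px.
Subtracting 7 gaps of 44 leaves 926 for 8 columns, so d = 115.75 px.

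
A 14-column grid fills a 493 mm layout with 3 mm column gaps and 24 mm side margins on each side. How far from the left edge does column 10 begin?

312 mm

Take off 48 mm of margins, leaving 445 mm.
445 − 13·3 = 406; ÷14 gives c = 29 mm.
Before column 10: the margin + 9 columns + 9 column gaps.
Offset = 24 + 9·(29 + 3) = 24 + 288 = 312 mm.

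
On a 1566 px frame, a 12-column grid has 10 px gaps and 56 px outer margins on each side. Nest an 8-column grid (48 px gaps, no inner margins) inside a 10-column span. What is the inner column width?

Take off 112 px of margins, leaving 1454 px.
12 columns + 11 gaps: 12c + 11·10 = 1454.
12c = 1454 − 110 = 1344, so c = 112 px.
10 columns plus 9 gaps: 1120 + 90 = 1210 px.
8d + 7·48 = 1210 → 8d = 874 → d = 109.25 px.

109.25 px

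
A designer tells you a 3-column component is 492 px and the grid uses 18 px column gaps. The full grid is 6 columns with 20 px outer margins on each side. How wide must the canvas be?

Subtracting 2 column gaps of 18 leaves 456 for 3 columns, so c = 152 px.
Total width: 2·20 + 6·152 + 5·18 = 1042 px.

1042 px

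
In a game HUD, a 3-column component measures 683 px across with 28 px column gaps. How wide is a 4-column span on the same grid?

920 px

Subtracting 2 column gaps of 28 leaves 627 for 3 columns, so c = 209 px.
4-column span = 4·209 + 3·28 = 920 px.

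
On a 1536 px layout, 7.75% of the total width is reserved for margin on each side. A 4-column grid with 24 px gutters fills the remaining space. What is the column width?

306.48 px

Margins: 7.75% × 1536 = 119.04 px each, so content = 1536 − 238.08 = 1297.92 px.
Subtracting 3 gutters of 24 leaves 1225.92 for 4 columns, so c = 306.48 px.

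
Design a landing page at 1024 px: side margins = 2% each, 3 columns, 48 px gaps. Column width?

295.68 px

1024 × (1 − 2·2%) = 1024 × 96% = 983.04 px for the columns.
3c + 2·48 = 983.04 → 3c = 887.04 → c = 295.68 px.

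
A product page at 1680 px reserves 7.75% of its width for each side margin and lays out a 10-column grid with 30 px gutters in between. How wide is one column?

114.96 px

Each margin = 7.75% of 1680 = 130.2 px; content = 1680 − 2·130.2 = 1419.6 px.
10c + 9·30 = 1419.6 → 10c = 1149.6 → c = 114.96 px.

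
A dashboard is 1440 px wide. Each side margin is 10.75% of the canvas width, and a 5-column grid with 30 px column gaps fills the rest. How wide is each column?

Each margin = 10.75% of 1440 = 154.8 px; content = 1440 − 2·154.8 = 1130.4 px.
5c + 4·30 = 1130.4 → 5c = 1010.4 → c = 202.08 px.

202.08 px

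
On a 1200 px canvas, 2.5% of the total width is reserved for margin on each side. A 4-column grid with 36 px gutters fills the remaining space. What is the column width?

Each margin = 2.5% of 1200 = 30 px; content = 1200 − 2·30 = 1140 px.
1140 − 3·36 = 1032; ÷4 gives c = 258 px.

258 px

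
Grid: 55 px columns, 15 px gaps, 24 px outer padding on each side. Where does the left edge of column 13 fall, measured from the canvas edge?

864 px

Column 13 starts at margin + 12·(column + gutter) = 24 + 12·70 = 864 px.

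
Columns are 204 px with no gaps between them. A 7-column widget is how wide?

With no gaps, 7 columns span 7·204 = 1428 px.

1428 px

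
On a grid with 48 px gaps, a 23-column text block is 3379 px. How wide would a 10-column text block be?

1442 px

23 columns + 22 gaps: 23c + 22·48 = 3379.
23c = 3379 − 1056 = 2323, so c = 101 px.
10-column span = 10·101 + 9·48 = 1442 px.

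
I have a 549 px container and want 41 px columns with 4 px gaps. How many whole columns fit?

k columns need k·41 + (k−1)·4 = k·45 − 4.
k·45 − 4 ≤ 549 → k ≤ 553 / 45 ≈ 12.29, so k = 12.

12 columns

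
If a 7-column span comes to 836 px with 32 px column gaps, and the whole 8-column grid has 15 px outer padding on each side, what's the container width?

Subtracting 6 column gaps of 32 leaves 644 for 7 columns, so c = 92 px.
Container = 2·15 + 8·92 + 7·32 = 30 + 736 + 224 = 990 px.

990 px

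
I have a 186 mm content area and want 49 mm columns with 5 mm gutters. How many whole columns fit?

3 columns

3 columns: 3·49 + 2·5 = 157 mm ≤ 186.
4 columns: 211 mm > 186. So 3.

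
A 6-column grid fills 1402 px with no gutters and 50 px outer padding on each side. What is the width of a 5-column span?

1085 px

Subtract both margins: 1402 − 2·50 = 1302 px.
With no gutters, each column is 1302/6 = 217 px.
With no gutters, 5 columns span 5·217 = 1085 px.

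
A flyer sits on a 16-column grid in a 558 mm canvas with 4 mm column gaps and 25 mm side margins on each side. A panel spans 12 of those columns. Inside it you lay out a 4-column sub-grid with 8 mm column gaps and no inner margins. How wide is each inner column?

89 mm

Inside the margins: 558 − 50 = 508 mm.
Subtracting 15 column gaps of 4 leaves 448 for 16 columns, so c = 28 mm.
Span of 12: 12·28 + 11·4 = 336 + 44 = 380 mm.
380 − 3·8 = 356; ÷4 gives d = 89 mm.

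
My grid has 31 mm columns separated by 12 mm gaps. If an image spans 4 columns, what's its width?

160 mm

4-column span = 4·31 + 3·12 = 160 mm.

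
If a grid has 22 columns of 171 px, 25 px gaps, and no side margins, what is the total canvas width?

4287 px

Total width: 22·171 + 21·25 = 4287 px.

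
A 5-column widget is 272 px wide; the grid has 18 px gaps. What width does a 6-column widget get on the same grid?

5 columns + 4 gaps: 5c + 4·18 = 272.
5c = 272 − 72 = 200, so c = 40 px.
Span of 6: 6·40 + 5·18 = 240 + 90 = 330 px.

330 px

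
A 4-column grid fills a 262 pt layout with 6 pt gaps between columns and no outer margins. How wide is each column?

262 − 3·6 = 244; ÷4 gives c = 61 pt.

61 pt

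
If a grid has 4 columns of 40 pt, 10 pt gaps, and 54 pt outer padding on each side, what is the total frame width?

Total width: 2·54 + 4·40 + 3·10 = 298 pt.

298 pt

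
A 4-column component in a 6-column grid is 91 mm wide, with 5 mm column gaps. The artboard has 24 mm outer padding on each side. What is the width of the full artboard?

4c + 3·5 = 91 → 4c = 76 → c = 19 mm.
Artboard = 2·24 + 6·19 + 5·5 = 48 + 114 + 25 = 187 mm.

187 mm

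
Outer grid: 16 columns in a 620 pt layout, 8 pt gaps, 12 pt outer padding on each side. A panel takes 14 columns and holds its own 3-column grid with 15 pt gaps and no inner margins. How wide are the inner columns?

Inside the margins: 620 − 24 = 596 pt.
16 columns + 15 gaps: 16c + 15·8 = 596.
16c = 596 − 120 = 476, so c = 29.75 pt.
14 columns plus 13 gaps: 416.5 + 104 = 520.5 pt.
3 columns + 2 gaps: 3d + 2·15 = 520.5.
3d = 520.5 − 30 = 490.5, so d = 163.5 pt.

163.5 pt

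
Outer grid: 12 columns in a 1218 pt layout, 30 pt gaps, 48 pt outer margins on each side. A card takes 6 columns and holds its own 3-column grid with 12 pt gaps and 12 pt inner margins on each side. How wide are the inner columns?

Subtract both margins: 1218 − 2·48 = 1122 pt.
1122 − 11·30 = 792; ÷12 gives c = 66 pt.
6-column span = 6·66 + 5·30 = 546 pt.
Inner content = 546 − 2·12 = 522 pt.
522 − 2·12 = 498; ÷3 gives d = 166 pt.

166 pt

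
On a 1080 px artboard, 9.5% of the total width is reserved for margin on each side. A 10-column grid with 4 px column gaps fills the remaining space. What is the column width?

Margins: 9.5% × 1080 = 102.6 px each, so content = 1080 − 205.2 = 874.8 px.
10 columns + 9 column gaps: 10c + 9·4 = 874.8.
10c = 874.8 − 36 = 838.8, so c = 83.88 px.

83.88 px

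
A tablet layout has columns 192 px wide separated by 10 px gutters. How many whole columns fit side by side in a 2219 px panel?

11 columns: 11·192 + 10·10 = 2212 px ≤ 2219.
12 columns: 2414 px > 2219. So 11.

11 columns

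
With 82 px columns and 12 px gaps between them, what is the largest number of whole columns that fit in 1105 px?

k columns need k·82 + (k−1)·12 = k·94 − 12.
k·94 − 12 ≤ 1105 → k ≤ 1117 / 94 ≈ 11.88, so k = 11.

11 columns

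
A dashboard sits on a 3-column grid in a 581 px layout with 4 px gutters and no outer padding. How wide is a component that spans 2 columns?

386 px

3c + 2·4 = 581 → 3c = 573 → c = 191 px.
2-column span = 2·191 + 1·4 = 386 px.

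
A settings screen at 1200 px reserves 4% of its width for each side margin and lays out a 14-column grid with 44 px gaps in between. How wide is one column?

38 px

Each margin = 4% of 1200 = 48 px; content = 1200 − 2·48 = 1104 px.
14 columns + 13 gaps: 14c + 13·44 = 1104.
14c = 1104 − 572 = 532, so c = 38 px.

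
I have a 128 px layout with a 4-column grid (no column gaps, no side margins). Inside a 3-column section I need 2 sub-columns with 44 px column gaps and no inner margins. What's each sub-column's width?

128 / 4 = 32 px per column.
3-column span = 3·32 = 96 px.
96 − 1·44 = 52; ÷2 gives d = 26 px.

26 px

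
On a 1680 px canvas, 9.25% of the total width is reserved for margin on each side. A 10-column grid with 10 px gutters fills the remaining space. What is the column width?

Each margin = 9.25% of 1680 = 155.4 px; content = 1680 − 2·155.4 = 1369.2 px.
10 columns + 9 gutters: 10c + 9·10 = 1369.2.
10c = 1369.2 − 90 = 1279.2, so c = 127.92 px.

127.92 px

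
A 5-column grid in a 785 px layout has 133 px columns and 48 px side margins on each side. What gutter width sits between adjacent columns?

6 px

Inside the margins: 785 − 96 = 689 px.
Columns use 665 px, leaving 24 px across 4 gutters = 6 px each.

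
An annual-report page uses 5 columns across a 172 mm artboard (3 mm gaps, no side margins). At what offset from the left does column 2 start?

35 mm

Subtracting 4 gaps of 3 leaves 160 for 5 columns, so c = 32 mm.
Before column 2: 1 column + 1 gap.
Offset = 1·(32 + 3) = 1·35 = 35 mm.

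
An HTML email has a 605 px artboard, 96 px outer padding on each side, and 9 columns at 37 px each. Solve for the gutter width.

10 px

Take off 192 px of margins, leaving 413 px.
9 columns take 9·37 = 333 px; remaining 80 splits into 8 gutters.
g = 80 / 8 = 10 px.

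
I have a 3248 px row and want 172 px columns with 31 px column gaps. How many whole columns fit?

16 columns

Each extra column adds 172 + 31 = 203 px.
(3248 + 31) / 203 = 16.15, so 16 columns fit.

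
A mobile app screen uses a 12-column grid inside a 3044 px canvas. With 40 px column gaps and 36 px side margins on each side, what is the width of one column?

Content width = 3044 − 2·36 = 2972 px.
12c + 11·40 = 2972 → 12c = 2532 → c = 211 px.

211 px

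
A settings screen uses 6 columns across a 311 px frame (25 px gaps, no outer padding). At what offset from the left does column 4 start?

311 − 5·25 = 186; ÷6 gives c = 31 px.
Before column 4: 3 columns + 3 gaps.
Offset = 3·(31 + 25) = 3·56 = 168 px.

168 px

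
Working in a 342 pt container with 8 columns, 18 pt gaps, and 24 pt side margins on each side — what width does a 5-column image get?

Subtract both margins: 342 − 2·24 = 294 pt.
8 columns + 7 gaps: 8c + 7·18 = 294.
8c = 294 − 126 = 168, so c = 21 pt.
5 columns plus 4 gaps: 105 + 72 = 177 pt.

177 pt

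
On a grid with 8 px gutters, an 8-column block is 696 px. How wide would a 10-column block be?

Subtracting 7 gutters of 8 leaves 640 for 8 columns, so c = 80 px.
10-column span = 10·80 + 9·8 = 872 px.

872 px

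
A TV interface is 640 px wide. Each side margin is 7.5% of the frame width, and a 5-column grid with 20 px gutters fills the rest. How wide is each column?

92.8 px

640 × (1 − 2·7.5%) = 640 × 85% = 544 px for the columns.
Subtracting 4 gutters of 20 leaves 464 for 5 columns, so c = 92.8 px.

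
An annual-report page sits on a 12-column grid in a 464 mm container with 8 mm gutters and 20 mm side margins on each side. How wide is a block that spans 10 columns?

352 mm

Take off 40 mm of margins, leaving 424 mm.
Subtracting 11 gutters of 8 leaves 336 for 12 columns, so c = 28 mm.
10-column span = 10·28 + 9·8 = 352 mm.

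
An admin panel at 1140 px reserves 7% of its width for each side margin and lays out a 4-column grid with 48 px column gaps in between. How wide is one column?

209.1 px

1140 × (1 − 2·7%) = 1140 × 86% = 980.4 px for the columns.
Subtracting 3 column gaps of 48 leaves 836.4 for 4 columns, so c = 209.1 px.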